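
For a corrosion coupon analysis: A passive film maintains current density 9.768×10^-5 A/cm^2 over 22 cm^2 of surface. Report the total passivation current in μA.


I = i_pass * A, then convert A → μA (×10^6)
I = 9.768×10^-5 * 22 * 10^6 = 2148.96 μA

2148.96 μA


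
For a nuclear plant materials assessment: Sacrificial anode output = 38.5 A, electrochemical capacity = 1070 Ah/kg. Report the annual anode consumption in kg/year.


Annual consumption = current * hours per year / capacity
Rate = 38.5 * 8760 / 1070 = 315.2 kg/year

315.2 kg/year


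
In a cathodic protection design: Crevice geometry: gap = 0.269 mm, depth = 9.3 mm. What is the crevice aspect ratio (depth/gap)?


Aspect ratio = depth / gap
Ratio = 9.3 / 0.269 = 34.6

34.6


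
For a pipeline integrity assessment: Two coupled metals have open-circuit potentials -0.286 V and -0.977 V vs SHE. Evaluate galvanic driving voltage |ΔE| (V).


Driving voltage is the absolute potential difference.
|ΔE| = |-0.286 − (-0.977)| = 0.691 V

0.691 V


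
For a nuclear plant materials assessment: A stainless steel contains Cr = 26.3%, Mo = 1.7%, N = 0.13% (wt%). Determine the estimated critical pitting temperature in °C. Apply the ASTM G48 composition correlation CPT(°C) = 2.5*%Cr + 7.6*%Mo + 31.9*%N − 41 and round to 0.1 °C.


Apply the ASTM G48 empirical CPT estimate: CPT(°C) = 2.5*%Cr + 7.6*%Mo + 31.9*%N − 41
2.5*26.3 = 65.75; 7.6*1.7 = 12.92; 31.9*0.13 = 4.147
CPT = 65.75 + 12.92 + 4.147 − 41 = 41.817 °C
Rounded to 0.1 °C: CPT ≈ 41.8 °C

41.8 °C


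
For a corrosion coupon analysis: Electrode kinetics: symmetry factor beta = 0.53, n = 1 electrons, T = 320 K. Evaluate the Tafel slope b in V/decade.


Apply the Tafel slope relation: b = 2.303*R*T/(beta*n*F)
Numerator: 2.303 * 8.314 * 320 = 6127.09
Denominator: 0.53 * 1 * 96485 = 51137.05
b = 6127.09 / 51137.05 = 0.1198 V/decade

0.1198 V/decade


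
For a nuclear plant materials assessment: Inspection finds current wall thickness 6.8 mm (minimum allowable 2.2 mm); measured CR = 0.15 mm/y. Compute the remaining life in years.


Apply the remaining-life relation: RL = (t_current − t_min) / CR
RL = (6.8 − 2.2) / 0.15 = 4.6 / 0.15 = 30.7 years

30.7 years


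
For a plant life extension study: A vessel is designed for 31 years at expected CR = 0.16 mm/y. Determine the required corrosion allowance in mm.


Corrosion allowance = CR × design life
CA = 0.16 * 31 = 4.96 mm

4.96 mm


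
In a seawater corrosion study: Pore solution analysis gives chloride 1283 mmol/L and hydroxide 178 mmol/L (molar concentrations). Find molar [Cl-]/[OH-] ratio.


Threshold parameter = [Cl-] / [OH-] (molar basis; both in mmol/L, so units cancel)
Ratio = 1283 / 178 = 7.21

7.21


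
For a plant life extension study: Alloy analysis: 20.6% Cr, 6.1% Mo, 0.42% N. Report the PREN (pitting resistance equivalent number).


Apply the PREN formula: PREN = Cr + 3.3*Mo + 16*N
PREN = 20.6 + 3.3*6.1 + 16*0.42
PREN = 20.6 + 20.13 + 6.72 = 47.45

47.45


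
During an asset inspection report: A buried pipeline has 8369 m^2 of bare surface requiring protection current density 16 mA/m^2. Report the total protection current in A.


I = area * current density, then convert mA → A (÷1000)
I = 8369 * 16 / 1000 = 133.9 A

133.9 A


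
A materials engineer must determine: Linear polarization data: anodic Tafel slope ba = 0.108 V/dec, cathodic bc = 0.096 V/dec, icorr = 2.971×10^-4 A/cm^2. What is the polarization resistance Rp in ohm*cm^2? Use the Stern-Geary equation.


Apply the Stern-Geary equation: Rp = ba*bc / (2.303*icorr*(ba+bc))
ba*bc = 0.108*0.096 = 0.010368
ba+bc = 0.204; 2.303*icorr*(ba+bc) = 2.303*2.971×10^-4*0.204 = 1.3958115×10^-4
Rp = 0.010368 / 1.3958115×10^-4 = 74.28 ohm*cm^2

74.28 ohm*cm^2


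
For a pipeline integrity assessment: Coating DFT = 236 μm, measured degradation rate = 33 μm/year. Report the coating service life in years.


Service life = thickness / degradation rate
Life = 236 / 33 = 7.2 years

7.2 years


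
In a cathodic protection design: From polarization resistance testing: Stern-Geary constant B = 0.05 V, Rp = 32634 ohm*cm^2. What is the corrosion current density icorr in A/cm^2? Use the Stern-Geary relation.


Apply the Stern-Geary relation: icorr = B / Rp
icorr = 0.05 / 32634 = 1.532×10^-6 A/cm^2

1.532×10^-6 A/cm^2


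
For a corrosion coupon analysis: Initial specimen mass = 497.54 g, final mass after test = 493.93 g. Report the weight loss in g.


Weight loss = initial − final
WL = 497.54 − 493.93 = 3.61 g

3.61 g


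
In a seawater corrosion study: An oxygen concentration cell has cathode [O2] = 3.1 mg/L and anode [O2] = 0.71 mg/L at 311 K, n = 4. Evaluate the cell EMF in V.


Apply the Nernst concentration-cell relation: E = (RT/nF)*ln(C_cathode/C_anode)
RT/nF = 8.314*311/(4*96485) = 0.00669963 V
ln(3.1/0.71) = 1.47389
E = 0.00669963 * 1.47389 = 0.00987 V

0.00987 V


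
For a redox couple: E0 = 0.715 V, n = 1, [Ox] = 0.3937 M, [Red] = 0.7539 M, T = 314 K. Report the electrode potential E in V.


Apply the Nernst equation: E = E0 + (RT/nF)*ln([Ox]/[Red])
Step 1: RT/nF = 8.314*314/(1*96485) = 0.02705701 V
Step 2: [Ox]/[Red] = 0.3937/0.7539 = 0.522218
Step 3: ln(0.522218) = -0.64967
Step 4: correction = 0.02705701 * -0.64967 = -0.018 V
E = 0.715 + -0.018 = 0.697 V

0.697 V


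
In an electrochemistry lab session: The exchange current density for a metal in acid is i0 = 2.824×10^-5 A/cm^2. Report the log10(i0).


i0 = 2.824×10^-5 A/cm^2
log10(i0) = -4.549

-4.549


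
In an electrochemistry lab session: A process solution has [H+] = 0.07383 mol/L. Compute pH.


pH = −log10[H+]
pH = −log10(0.07383) = 1.13

1.13


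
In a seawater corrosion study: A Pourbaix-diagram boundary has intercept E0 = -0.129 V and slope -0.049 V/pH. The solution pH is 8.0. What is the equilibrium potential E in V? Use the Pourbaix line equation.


Apply the Pourbaix line equation: E = E0 + slope*pH
E = -0.129 + (-0.049)*8.0 = -0.129 + (-0.392) = -0.521 V
Rounded to 4 decimal places: E = -0.5210 V

-0.5210 V


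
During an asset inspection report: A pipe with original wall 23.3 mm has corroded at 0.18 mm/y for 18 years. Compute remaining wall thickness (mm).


Remaining wall = original − CR × time
t = 23.3 − 0.18*18 = 23.3 − 3.24 = 20.06 mm

20.06 mm


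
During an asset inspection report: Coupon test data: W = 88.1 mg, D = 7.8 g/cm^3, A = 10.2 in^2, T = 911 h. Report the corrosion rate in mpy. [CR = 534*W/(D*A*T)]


Apply the mpy weight-loss relation: CR = 534 * W / (D * A * T)
Numerator: 534 * 88.1 = 47045.4
Denominator: 7.8 * 10.2 * 911 = 72479.16
CR = 47045.4 / 72479.16 = 0.6491 mpy

0.6491 mpy


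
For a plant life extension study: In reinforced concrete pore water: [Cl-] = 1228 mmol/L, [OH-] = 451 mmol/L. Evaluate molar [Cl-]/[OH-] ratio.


Threshold parameter = [Cl-] / [OH-] (molar basis; both in mmol/L, so units cancel)
Ratio = 1228 / 451 = 2.72

2.72


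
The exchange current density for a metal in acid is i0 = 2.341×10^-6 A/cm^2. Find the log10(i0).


i0 = 2.341×10^-6 A/cm^2
log10(i0) = -5.631

-5.631


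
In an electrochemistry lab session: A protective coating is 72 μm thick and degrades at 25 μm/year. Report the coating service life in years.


Service life = thickness / degradation rate
Life = 72 / 25 = 2.9 years

2.9 years


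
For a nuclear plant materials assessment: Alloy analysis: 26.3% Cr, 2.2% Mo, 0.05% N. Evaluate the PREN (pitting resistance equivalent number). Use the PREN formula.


Apply the PREN formula: PREN = Cr + 3.3*Mo + 16*N
PREN = 26.3 + 3.3*2.2 + 16*0.05
PREN = 26.3 + 7.26 + 0.8 = 34.36

34.36


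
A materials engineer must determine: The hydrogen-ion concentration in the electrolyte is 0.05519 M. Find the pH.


pH = −log10[H+]
pH = −log10(0.05519) = 1.26

1.26


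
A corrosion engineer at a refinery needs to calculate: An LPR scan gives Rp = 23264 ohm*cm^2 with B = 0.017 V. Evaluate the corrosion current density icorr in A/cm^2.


Apply the Stern-Geary relation: icorr = B / Rp
icorr = 0.017 / 23264 = 7.307×10^-7 A/cm^2

7.307×10^-7 A/cm^2


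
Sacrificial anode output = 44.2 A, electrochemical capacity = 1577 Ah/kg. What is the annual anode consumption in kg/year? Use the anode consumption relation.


Annual consumption = current * hours per year / capacity
Rate = 44.2 * 8760 / 1577 = 245.5 kg/year

245.5 kg/year


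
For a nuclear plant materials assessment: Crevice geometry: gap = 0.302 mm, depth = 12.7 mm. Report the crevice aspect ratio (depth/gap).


Aspect ratio = depth / gap
Ratio = 12.7 / 0.302 = 42.1

42.1


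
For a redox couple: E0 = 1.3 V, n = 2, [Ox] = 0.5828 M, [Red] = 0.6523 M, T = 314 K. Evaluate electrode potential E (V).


Apply the Nernst equation: E = E0 + (RT/nF)*ln([Ox]/[Red])
Step 1: RT/nF = 8.314*314/(2*96485) = 0.01352851 V
Step 2: [Ox]/[Red] = 0.5828/0.6523 = 0.893454
Step 3: ln(0.893454) = -0.11266
Step 4: correction = 0.01352851 * -0.11266 = -0.002 V
E = 1.3 + -0.002 = 1.298 V

1.298 V


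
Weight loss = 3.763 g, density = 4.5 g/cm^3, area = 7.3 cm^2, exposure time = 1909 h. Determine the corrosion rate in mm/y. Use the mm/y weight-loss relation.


Apply the mm/y weight-loss relation: CR = 87600 * W / (D * A * T)
Numerator: 87600 * 3.763 = 329638.8
Denominator: 4.5 * 7.3 * 1909 = 62710.65
CR = 329638.8 / 62710.65 = 5.256504 mm/y

5.256504 mm/y


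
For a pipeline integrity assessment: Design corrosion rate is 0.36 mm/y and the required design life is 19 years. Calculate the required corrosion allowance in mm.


Corrosion allowance = CR × design life
CA = 0.36 * 19 = 6.84 mm

6.84 mm


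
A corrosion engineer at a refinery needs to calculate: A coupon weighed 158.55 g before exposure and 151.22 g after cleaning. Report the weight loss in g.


Weight loss = initial − final
WL = 158.55 − 151.22 = 7.33 g

7.33 g


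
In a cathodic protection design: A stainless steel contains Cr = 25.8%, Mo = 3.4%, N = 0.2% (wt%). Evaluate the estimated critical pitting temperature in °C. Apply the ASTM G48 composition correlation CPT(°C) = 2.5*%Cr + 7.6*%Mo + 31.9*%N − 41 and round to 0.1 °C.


Apply the ASTM G48 empirical CPT estimate: CPT(°C) = 2.5*%Cr + 7.6*%Mo + 31.9*%N − 41
2.5*25.8 = 64.5; 7.6*3.4 = 25.84; 31.9*0.2 = 6.38
CPT = 64.5 + 25.84 + 6.38 − 41 = 55.72 °C
Rounded to 0.1 °C: CPT ≈ 55.7 °C

55.7 °C


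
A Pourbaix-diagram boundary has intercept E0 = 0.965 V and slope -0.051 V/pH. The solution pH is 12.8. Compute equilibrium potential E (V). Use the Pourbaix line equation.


Apply the Pourbaix line equation: E = E0 + slope*pH
E = 0.965 + (-0.051)*12.8 = 0.965 + (-0.6528) = 0.3122 V
Rounded to 3 decimal places: E = 0.312 V

0.312 V


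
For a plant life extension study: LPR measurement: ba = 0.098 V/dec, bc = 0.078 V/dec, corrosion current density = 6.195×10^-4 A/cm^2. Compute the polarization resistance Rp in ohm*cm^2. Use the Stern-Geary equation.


Apply the Stern-Geary equation: Rp = ba*bc / (2.303*icorr*(ba+bc))
ba*bc = 0.098*0.078 = 0.007644
ba+bc = 0.176; 2.303*icorr*(ba+bc) = 2.303*6.195×10^-4*0.176 = 2.511007×10^-4
Rp = 0.007644 / 2.511007×10^-4 = 30.44 ohm*cm^2

30.44 ohm*cm^2


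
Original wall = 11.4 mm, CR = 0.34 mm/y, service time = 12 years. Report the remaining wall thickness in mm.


Remaining wall = original − CR × time
t = 11.4 − 0.34*12 = 11.4 − 4.08 = 7.32 mm

7.32 mm


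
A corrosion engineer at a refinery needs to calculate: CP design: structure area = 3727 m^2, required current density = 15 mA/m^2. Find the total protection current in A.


I = area * current density, then convert mA → A (÷1000)
I = 3727 * 15 / 1000 = 55.91 A

55.91 A


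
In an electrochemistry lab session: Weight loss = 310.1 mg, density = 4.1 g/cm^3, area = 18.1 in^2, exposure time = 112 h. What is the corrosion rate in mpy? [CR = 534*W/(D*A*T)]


Apply the mpy weight-loss relation: CR = 534 * W / (D * A * T)
Numerator: 534 * 310.1 = 165593.4
Denominator: 4.1 * 18.1 * 112 = 8311.52
CR = 165593.4 / 8311.52 = 19.92336 mpy

19.92336 mpy


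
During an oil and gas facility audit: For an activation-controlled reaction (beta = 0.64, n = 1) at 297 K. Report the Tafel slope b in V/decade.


Apply the Tafel slope relation: b = 2.303*R*T/(beta*n*F)
Numerator: 2.303 * 8.314 * 297 = 5686.7
Denominator: 0.64 * 1 * 96485 = 61750.4
b = 5686.7 / 61750.4 = 0.092 V/decade

0.092 V/decade


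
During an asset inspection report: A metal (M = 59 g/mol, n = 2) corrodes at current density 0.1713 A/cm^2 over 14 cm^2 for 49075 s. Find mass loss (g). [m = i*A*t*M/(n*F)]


Apply Faraday's law: m = i*A*t*M / (n*F)
Total charge passed Q = i*A*t = 0.1713*14*49075 = 117691.665 C
m = Q*M/(n*F) = 117691.665*59/(2*96485) = 35.98387 g

35.98387 g


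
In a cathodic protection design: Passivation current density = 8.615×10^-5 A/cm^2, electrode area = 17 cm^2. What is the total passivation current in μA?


I = i_pass * A, then convert A → μA (×10^6)
I = 8.615×10^-5 * 17 * 10^6 = 1464.55 μA

1464.55 μA


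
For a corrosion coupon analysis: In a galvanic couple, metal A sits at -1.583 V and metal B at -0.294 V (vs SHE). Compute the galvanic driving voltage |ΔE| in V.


Driving voltage is the absolute potential difference.
|ΔE| = |-1.583 − (-0.294)| = 1.289 V

1.289 V


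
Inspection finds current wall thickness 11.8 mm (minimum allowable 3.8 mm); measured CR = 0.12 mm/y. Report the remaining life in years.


Apply the remaining-life relation: RL = (t_current − t_min) / CR
RL = (11.8 − 3.8) / 0.12 = 8.0 / 0.12 = 66.7 years

66.7 years


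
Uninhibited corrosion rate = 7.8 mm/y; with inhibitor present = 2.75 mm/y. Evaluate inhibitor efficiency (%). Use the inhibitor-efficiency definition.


Apply the inhibitor-efficiency definition: IE = (CR_blank − CR_inh)/CR_blank × 100
IE = (7.8 − 2.75) / 7.8 × 100
IE = 5.05 / 7.8 × 100 = 64.7 %

64.7 %


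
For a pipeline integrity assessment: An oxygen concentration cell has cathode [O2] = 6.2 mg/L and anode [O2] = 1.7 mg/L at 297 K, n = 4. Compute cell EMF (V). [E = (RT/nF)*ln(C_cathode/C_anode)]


Apply the Nernst concentration-cell relation: E = (RT/nF)*ln(C_cathode/C_anode)
RT/nF = 8.314*297/(4*96485) = 0.00639804 V
ln(6.2/1.7) = 1.29392
E = 0.00639804 * 1.29392 = 0.00828 V

0.00828 V


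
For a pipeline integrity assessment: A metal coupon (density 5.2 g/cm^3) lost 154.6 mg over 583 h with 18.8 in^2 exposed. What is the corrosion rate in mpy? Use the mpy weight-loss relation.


Apply the mpy weight-loss relation: CR = 534 * W / (D * A * T)
Numerator: 534 * 154.6 = 82556.4
Denominator: 5.2 * 18.8 * 583 = 56994.08
CR = 82556.4 / 56994.08 = 1.44851 mpy

1.44851 mpy


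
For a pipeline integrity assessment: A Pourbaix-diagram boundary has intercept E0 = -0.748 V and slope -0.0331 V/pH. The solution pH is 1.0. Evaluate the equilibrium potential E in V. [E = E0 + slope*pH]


Apply the Pourbaix line equation: E = E0 + slope*pH
E = -0.748 + (-0.0331)*1.0 = -0.748 + (-0.0331) = -0.7811 V
Rounded to 3 decimal places: E = -0.781 V

-0.781 V


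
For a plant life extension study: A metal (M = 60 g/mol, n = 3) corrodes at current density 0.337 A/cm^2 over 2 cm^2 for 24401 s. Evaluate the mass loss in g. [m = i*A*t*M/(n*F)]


Apply Faraday's law: m = i*A*t*M / (n*F)
Total charge passed Q = i*A*t = 0.337*2*24401 = 16446.274 C
m = Q*M/(n*F) = 16446.274*60/(3*96485) = 3.4091 g

3.4091 g


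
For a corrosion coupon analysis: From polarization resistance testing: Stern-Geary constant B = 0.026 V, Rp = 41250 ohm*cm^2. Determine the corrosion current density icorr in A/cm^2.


Apply the Stern-Geary relation: icorr = B / Rp
icorr = 0.026 / 41250 = 6.303×10^-7 A/cm^2

6.303×10^-7 A/cm^2


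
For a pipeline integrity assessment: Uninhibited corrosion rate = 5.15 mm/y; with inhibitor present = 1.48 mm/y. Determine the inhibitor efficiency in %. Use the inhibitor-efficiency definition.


Apply the inhibitor-efficiency definition: IE = (CR_blank − CR_inh)/CR_blank × 100
IE = (5.15 − 1.48) / 5.15 × 100
IE = 3.67 / 5.15 × 100 = 71.3 %

71.3 %


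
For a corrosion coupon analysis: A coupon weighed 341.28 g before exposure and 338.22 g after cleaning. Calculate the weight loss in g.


Weight loss = initial − final
WL = 341.28 − 338.22 = 3.06 g

3.06 g


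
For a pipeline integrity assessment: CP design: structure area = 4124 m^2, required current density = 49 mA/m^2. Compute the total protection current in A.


I = area * current density, then convert mA → A (÷1000)
I = 4124 * 49 / 1000 = 202.08 A

202.08 A


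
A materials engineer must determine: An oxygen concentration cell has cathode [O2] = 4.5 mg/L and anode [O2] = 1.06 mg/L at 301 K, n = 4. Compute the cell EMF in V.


Apply the Nernst concentration-cell relation: E = (RT/nF)*ln(C_cathode/C_anode)
RT/nF = 8.314*301/(4*96485) = 0.0064842 V
ln(4.5/1.06) = 1.44581
E = 0.0064842 * 1.44581 = 0.00937 V

0.00937 V


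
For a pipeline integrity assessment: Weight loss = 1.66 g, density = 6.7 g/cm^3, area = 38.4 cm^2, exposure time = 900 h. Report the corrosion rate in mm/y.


Apply the mm/y weight-loss relation: CR = 87600 * W / (D * A * T)
Numerator: 87600 * 1.66 = 145416.0
Denominator: 6.7 * 38.4 * 900 = 231552.0
CR = 145416.0 / 231552.0 = 0.628006 mm/y

0.628006 mm/y


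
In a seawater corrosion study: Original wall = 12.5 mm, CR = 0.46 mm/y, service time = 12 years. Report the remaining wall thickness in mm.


Remaining wall = original − CR × time
t = 12.5 − 0.46*12 = 12.5 − 5.52 = 6.98 mm

6.98 mm


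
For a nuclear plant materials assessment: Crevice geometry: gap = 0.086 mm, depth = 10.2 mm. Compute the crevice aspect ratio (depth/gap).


Aspect ratio = depth / gap
Ratio = 10.2 / 0.086 = 118.6

118.6


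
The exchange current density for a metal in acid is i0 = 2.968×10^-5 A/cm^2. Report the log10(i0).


i0 = 2.968×10^-5 A/cm^2
log10(i0) = -4.528

-4.528


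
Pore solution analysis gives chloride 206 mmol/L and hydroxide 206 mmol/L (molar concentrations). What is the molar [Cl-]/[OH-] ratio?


Threshold parameter = [Cl-] / [OH-] (molar basis; both in mmol/L, so units cancel)
Ratio = 206 / 206 = 1.0

1.0


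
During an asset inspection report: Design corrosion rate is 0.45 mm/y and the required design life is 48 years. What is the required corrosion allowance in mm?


Corrosion allowance = CR × design life
CA = 0.45 * 48 = 21.6 mm

21.6 mm


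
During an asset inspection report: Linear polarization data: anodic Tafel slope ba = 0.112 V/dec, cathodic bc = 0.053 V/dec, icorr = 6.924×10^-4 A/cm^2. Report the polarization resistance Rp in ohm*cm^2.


Apply the Stern-Geary equation: Rp = ba*bc / (2.303*icorr*(ba+bc))
ba*bc = 0.112*0.053 = 0.005936
ba+bc = 0.165; 2.303*icorr*(ba+bc) = 2.303*6.924×10^-4*0.165 = 2.6310854×10^-4
Rp = 0.005936 / 2.6310854×10^-4 = 22.56 ohm*cm^2

22.56 ohm*cm^2


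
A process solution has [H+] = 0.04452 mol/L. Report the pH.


pH = −log10[H+]
pH = −log10(0.04452) = 1.35

1.35


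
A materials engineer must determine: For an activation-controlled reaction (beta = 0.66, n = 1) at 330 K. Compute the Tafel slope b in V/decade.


Apply the Tafel slope relation: b = 2.303*R*T/(beta*n*F)
Numerator: 2.303 * 8.314 * 330 = 6318.56
Denominator: 0.66 * 1 * 96485 = 63680.1
b = 6318.56 / 63680.1 = 0.0992 V/decade

0.0992 V/decade


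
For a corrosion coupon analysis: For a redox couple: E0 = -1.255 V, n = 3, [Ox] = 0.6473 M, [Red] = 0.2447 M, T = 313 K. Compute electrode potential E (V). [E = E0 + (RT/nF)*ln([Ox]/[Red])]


Apply the Nernst equation: E = E0 + (RT/nF)*ln([Ox]/[Red])
Step 1: RT/nF = 8.314*313/(3*96485) = 0.00899028 V
Step 2: [Ox]/[Red] = 0.6473/0.2447 = 2.64528
Step 3: ln(2.64528) = 0.972777
Step 4: correction = 0.00899028 * 0.972777 = 0.009 V
E = -1.255 + 0.009 = -1.246 V

-1.246 V


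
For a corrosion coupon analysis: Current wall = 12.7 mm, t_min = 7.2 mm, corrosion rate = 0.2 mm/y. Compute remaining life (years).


Apply the remaining-life relation: RL = (t_current − t_min) / CR
RL = (12.7 − 7.2) / 0.2 = 5.5 / 0.2 = 27.5 years

27.5 years


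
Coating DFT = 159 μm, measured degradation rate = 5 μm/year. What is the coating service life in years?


Service life = thickness / degradation rate
Life = 159 / 5 = 31.8 years

31.8 years


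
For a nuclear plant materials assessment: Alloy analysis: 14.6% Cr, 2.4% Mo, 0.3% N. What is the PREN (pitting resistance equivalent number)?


Apply the PREN formula: PREN = Cr + 3.3*Mo + 16*N
PREN = 14.6 + 3.3*2.4 + 16*0.3
PREN = 14.6 + 7.92 + 4.8 = 27.32

27.32


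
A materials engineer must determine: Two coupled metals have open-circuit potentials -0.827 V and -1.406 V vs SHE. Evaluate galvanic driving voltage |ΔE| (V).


Driving voltage is the absolute potential difference.
|ΔE| = |-0.827 − (-1.406)| = 0.579 V

0.579 V


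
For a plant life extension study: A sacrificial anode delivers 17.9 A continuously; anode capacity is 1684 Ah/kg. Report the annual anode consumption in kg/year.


Annual consumption = current * hours per year / capacity
Rate = 17.9 * 8760 / 1684 = 93.1 kg/year

93.1 kg/year


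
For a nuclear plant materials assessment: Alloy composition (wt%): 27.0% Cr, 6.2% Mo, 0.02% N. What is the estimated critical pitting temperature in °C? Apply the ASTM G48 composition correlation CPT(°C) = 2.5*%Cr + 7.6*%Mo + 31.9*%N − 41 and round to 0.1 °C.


Apply the ASTM G48 empirical CPT estimate: CPT(°C) = 2.5*%Cr + 7.6*%Mo + 31.9*%N − 41
2.5*27.0 = 67.5; 7.6*6.2 = 47.12; 31.9*0.02 = 0.638
CPT = 67.5 + 47.12 + 0.638 − 41 = 74.258 °C
Rounded to 0.1 °C: CPT ≈ 74.3 °C

74.3 °C


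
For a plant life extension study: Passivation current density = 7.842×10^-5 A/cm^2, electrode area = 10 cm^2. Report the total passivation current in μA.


I = i_pass * A, then convert A → μA (×10^6)
I = 7.842×10^-5 * 10 * 10^6 = 784.2 μA

784.2 μA


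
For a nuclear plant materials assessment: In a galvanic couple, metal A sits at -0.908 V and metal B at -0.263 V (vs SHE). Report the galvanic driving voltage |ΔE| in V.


Driving voltage is the absolute potential difference.
|ΔE| = |-0.908 − (-0.263)| = 0.645 V

0.645 V


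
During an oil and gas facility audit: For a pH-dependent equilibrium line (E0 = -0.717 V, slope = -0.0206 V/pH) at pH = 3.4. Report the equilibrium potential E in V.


Apply the Pourbaix line equation: E = E0 + slope*pH
E = -0.717 + (-0.0206)*3.4 = -0.717 + (-0.07004) = -0.78704 V
Rounded to 3 decimal places: E = -0.787 V

-0.787 V


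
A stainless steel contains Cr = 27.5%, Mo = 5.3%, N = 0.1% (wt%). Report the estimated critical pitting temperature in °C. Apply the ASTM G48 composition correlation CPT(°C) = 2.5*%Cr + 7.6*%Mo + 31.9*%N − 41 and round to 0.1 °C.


Apply the ASTM G48 empirical CPT estimate: CPT(°C) = 2.5*%Cr + 7.6*%Mo + 31.9*%N − 41
2.5*27.5 = 68.75; 7.6*5.3 = 40.28; 31.9*0.1 = 3.19
CPT = 68.75 + 40.28 + 3.19 − 41 = 71.22 °C
Rounded to 0.1 °C: CPT ≈ 71.2 °C

71.2 °C


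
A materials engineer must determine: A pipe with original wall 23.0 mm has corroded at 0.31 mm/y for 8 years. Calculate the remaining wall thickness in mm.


Remaining wall = original − CR × time
t = 23.0 − 0.31*8 = 23.0 − 2.48 = 20.52 mm

20.52 mm


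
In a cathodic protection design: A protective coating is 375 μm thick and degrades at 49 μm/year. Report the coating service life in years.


Service life = thickness / degradation rate
Life = 375 / 49 = 7.7 years

7.7 years


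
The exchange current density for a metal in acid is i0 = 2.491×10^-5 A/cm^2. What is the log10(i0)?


i0 = 2.491×10^-5 A/cm^2
log10(i0) = -4.604

-4.604


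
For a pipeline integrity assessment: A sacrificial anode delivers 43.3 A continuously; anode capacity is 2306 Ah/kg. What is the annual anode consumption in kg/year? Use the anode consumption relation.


Annual consumption = current * hours per year / capacity
Rate = 43.3 * 8760 / 2306 = 164.5 kg/year

164.5 kg/year


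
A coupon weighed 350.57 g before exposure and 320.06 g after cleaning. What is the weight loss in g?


Weight loss = initial − final
WL = 350.57 − 320.06 = 30.51 g

30.51 g


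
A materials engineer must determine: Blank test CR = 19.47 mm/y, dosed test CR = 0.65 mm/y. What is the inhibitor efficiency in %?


Apply the inhibitor-efficiency definition: IE = (CR_blank − CR_inh)/CR_blank × 100
IE = (19.47 − 0.65) / 19.47 × 100
IE = 18.82 / 19.47 × 100 = 96.7 %

96.7 %


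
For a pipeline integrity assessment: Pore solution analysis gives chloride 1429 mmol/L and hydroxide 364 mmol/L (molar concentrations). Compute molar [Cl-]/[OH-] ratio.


Threshold parameter = [Cl-] / [OH-] (molar basis; both in mmol/L, so units cancel)
Ratio = 1429 / 364 = 3.93

3.93


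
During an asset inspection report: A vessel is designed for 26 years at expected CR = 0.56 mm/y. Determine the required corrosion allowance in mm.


Corrosion allowance = CR × design life
CA = 0.56 * 26 = 14.56 mm

14.56 mm


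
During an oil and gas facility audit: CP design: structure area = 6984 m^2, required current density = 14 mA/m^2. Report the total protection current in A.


I = area * current density, then convert mA → A (÷1000)
I = 6984 * 14 / 1000 = 97.78 A

97.78 A


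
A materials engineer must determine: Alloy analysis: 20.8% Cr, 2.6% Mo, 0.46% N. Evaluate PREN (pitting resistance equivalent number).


Apply the PREN formula: PREN = Cr + 3.3*Mo + 16*N
PREN = 20.8 + 3.3*2.6 + 16*0.46
PREN = 20.8 + 8.58 + 7.36 = 36.74

36.74


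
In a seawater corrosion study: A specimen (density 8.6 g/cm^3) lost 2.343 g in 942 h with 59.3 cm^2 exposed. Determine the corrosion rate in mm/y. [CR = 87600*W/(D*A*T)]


Apply the mm/y weight-loss relation: CR = 87600 * W / (D * A * T)
Numerator: 87600 * 2.343 = 205246.8
Denominator: 8.6 * 59.3 * 942 = 480401.16
CR = 205246.8 / 480401.16 = 0.42724 mm/y

0.42724 mm/y


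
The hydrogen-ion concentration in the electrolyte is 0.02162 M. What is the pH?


pH = −log10[H+]
pH = −log10(0.02162) = 1.67

1.67


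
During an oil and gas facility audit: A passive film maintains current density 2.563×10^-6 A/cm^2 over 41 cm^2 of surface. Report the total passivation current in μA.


I = i_pass * A, then convert A → μA (×10^6)
I = 2.563×10^-6 * 41 * 10^6 = 105.08 μA

105.08 μA


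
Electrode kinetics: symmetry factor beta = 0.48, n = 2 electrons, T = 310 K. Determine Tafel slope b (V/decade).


Apply the Tafel slope relation: b = 2.303*R*T/(beta*n*F)
Numerator: 2.303 * 8.314 * 310 = 5935.61
Denominator: 0.48 * 2 * 96485 = 92625.6
b = 5935.61 / 92625.6 = 0.064 V/decade

0.064 V/decade


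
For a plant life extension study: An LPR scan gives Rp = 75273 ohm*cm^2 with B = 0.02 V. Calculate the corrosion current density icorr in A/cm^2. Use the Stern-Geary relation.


Apply the Stern-Geary relation: icorr = B / Rp
icorr = 0.02 / 75273 = 2.657×10^-7 A/cm^2

2.657×10^-7 A/cm^2


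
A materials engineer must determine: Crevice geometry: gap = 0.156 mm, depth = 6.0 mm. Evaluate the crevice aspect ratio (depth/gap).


Aspect ratio = depth / gap
Ratio = 6.0 / 0.156 = 38.5

38.5


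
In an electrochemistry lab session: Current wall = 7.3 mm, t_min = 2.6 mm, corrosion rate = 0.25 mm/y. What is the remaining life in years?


Apply the remaining-life relation: RL = (t_current − t_min) / CR
RL = (7.3 − 2.6) / 0.25 = 4.7 / 0.25 = 18.8 years

18.8 years


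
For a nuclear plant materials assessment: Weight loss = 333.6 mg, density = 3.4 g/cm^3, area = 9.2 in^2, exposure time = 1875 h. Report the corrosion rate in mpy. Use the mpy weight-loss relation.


Apply the mpy weight-loss relation: CR = 534 * W / (D * A * T)
Numerator: 534 * 333.6 = 178142.4
Denominator: 3.4 * 9.2 * 1875 = 58650.0
CR = 178142.4 / 58650.0 = 3.03738 mpy

3.03738 mpy


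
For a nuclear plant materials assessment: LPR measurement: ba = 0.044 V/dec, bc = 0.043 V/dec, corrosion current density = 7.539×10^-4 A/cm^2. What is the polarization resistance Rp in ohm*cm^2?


Apply the Stern-Geary equation: Rp = ba*bc / (2.303*icorr*(ba+bc))
ba*bc = 0.044*0.043 = 0.001892
ba+bc = 0.087; 2.303*icorr*(ba+bc) = 2.303*7.539×10^-4*0.087 = 1.5105216×10^-4
Rp = 0.001892 / 1.5105216×10^-4 = 12.53 ohm*cm^2

12.53 ohm*cm^2


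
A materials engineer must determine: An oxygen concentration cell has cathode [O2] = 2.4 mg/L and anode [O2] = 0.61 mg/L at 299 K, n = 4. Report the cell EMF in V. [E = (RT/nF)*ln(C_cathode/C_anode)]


Apply the Nernst concentration-cell relation: E = (RT/nF)*ln(C_cathode/C_anode)
RT/nF = 8.314*299/(4*96485) = 0.00644112 V
ln(2.4/0.61) = 1.36977
E = 0.00644112 * 1.36977 = 0.00882 V

0.00882 V


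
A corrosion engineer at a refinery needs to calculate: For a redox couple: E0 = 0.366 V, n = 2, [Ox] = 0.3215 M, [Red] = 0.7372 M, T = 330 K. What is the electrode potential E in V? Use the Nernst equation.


Apply the Nernst equation: E = E0 + (RT/nF)*ln([Ox]/[Red])
Step 1: RT/nF = 8.314*330/(2*96485) = 0.01421786 V
Step 2: [Ox]/[Red] = 0.3215/0.7372 = 0.43611
Step 3: ln(0.43611) = -0.829861
Step 4: correction = 0.01421786 * -0.829861 = -0.012 V
E = 0.366 + -0.012 = 0.354 V

0.354 V


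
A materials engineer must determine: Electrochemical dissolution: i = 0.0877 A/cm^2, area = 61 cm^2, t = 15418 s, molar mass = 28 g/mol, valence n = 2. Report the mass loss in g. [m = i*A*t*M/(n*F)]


Apply Faraday's law: m = i*A*t*M / (n*F)
Total charge passed Q = i*A*t = 0.0877*61*15418 = 82481.6746 C
m = Q*M/(n*F) = 82481.6746*28/(2*96485) = 11.968 g

11.968 g


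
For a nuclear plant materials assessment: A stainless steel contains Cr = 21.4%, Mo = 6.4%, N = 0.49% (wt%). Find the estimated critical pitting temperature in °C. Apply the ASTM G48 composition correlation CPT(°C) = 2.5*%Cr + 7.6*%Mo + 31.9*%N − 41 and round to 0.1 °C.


Apply the ASTM G48 empirical CPT estimate: CPT(°C) = 2.5*%Cr + 7.6*%Mo + 31.9*%N − 41
2.5*21.4 = 53.5; 7.6*6.4 = 48.64; 31.9*0.49 = 15.631
CPT = 53.5 + 48.64 + 15.631 − 41 = 76.771 °C
Rounded to 0.1 °C: CPT ≈ 76.8 °C

76.8 °C


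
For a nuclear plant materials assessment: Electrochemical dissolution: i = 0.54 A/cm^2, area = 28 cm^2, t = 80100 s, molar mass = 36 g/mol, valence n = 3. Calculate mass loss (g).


Apply Faraday's law: m = i*A*t*M / (n*F)
Total charge passed Q = i*A*t = 0.54*28*80100 = 1211112 C
m = Q*M/(n*F) = 1211112*36/(3*96485) = 150.62801 g

150.62801 g


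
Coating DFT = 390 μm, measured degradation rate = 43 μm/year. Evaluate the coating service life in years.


Service life = thickness / degradation rate
Life = 390 / 43 = 9.1 years

9.1 years


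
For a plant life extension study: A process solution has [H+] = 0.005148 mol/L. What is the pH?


pH = −log10[H+]
pH = −log10(0.005148) = 2.29

2.29


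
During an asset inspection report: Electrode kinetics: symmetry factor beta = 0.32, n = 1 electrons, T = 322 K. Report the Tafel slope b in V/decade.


Apply the Tafel slope relation: b = 2.303*R*T/(beta*n*F)
Numerator: 2.303 * 8.314 * 322 = 6165.38
Denominator: 0.32 * 1 * 96485 = 30875.2
b = 6165.38 / 30875.2 = 0.1997 V/decade

0.1997 V/decade


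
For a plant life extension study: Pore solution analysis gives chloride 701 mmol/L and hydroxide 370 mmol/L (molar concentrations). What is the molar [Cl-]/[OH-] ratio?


Threshold parameter = [Cl-] / [OH-] (molar basis; both in mmol/L, so units cancel)
Ratio = 701 / 370 = 1.89

1.89


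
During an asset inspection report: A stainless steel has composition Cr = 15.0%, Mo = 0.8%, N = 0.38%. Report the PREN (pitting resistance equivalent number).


Apply the PREN formula: PREN = Cr + 3.3*Mo + 16*N
PREN = 15.0 + 3.3*0.8 + 16*0.38
PREN = 15.0 + 2.64 + 6.08 = 23.72

23.72


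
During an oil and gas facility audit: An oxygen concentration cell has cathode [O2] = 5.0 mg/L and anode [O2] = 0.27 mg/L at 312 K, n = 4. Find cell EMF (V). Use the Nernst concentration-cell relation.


Apply the Nernst concentration-cell relation: E = (RT/nF)*ln(C_cathode/C_anode)
RT/nF = 8.314*312/(4*96485) = 0.00672117 V
ln(5.0/0.27) = 2.91877
E = 0.00672117 * 2.91877 = 0.01962 V

0.01962 V


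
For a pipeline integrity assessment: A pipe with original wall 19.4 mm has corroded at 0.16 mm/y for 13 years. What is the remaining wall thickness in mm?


Remaining wall = original − CR × time
t = 19.4 − 0.16*13 = 19.4 − 2.08 = 17.32 mm

17.32 mm


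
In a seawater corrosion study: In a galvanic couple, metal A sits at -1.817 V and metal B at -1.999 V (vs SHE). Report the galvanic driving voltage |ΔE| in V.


Driving voltage is the absolute potential difference.
|ΔE| = |-1.817 − (-1.999)| = 0.182 V

0.182 V


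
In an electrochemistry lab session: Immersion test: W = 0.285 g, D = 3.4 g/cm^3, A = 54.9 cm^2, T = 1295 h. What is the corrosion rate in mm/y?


Apply the mm/y weight-loss relation: CR = 87600 * W / (D * A * T)
Numerator: 87600 * 0.285 = 24966.0
Denominator: 3.4 * 54.9 * 1295 = 241724.7
CR = 24966.0 / 241724.7 = 0.1033 mm/y

0.1033 mm/y


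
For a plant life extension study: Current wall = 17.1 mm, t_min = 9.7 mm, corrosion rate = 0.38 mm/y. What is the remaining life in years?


Apply the remaining-life relation: RL = (t_current − t_min) / CR
RL = (17.1 − 9.7) / 0.38 = 7.4 / 0.38 = 19.5 years

19.5 years


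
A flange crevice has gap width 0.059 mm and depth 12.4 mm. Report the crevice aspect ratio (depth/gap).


Aspect ratio = depth / gap
Ratio = 12.4 / 0.059 = 210.2

210.2


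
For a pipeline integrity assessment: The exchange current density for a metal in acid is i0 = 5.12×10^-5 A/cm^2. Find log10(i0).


i0 = 5.12×10^-5 A/cm^2
log10(i0) = -4.291

-4.291


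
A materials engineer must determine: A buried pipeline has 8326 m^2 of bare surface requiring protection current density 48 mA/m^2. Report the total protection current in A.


I = area * current density, then convert mA → A (÷1000)
I = 8326 * 48 / 1000 = 399.65 A

399.65 A


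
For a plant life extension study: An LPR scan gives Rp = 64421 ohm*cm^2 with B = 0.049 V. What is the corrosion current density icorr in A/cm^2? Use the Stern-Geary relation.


Apply the Stern-Geary relation: icorr = B / Rp
icorr = 0.049 / 64421 = 7.606×10^-7 A/cm^2

7.606×10^-7 A/cm^2


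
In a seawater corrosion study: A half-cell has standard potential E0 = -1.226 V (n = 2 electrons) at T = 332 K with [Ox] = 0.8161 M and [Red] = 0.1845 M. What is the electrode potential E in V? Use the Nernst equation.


Apply the Nernst equation: E = E0 + (RT/nF)*ln([Ox]/[Red])
Step 1: RT/nF = 8.314*332/(2*96485) = 0.01430403 V
Step 2: [Ox]/[Red] = 0.8161/0.1845 = 4.423306
Step 3: ln(4.423306) = 1.486887
Step 4: correction = 0.01430403 * 1.486887 = 0.0213 V
E = -1.226 + 0.0213 = -1.2047 V

-1.2047 V


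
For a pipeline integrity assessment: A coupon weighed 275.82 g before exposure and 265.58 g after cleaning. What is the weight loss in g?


Weight loss = initial − final
WL = 275.82 − 265.58 = 10.24 g

10.24 g


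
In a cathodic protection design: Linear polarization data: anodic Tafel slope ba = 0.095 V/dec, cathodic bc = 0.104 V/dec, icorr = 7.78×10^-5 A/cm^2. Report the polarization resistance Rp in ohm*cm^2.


Apply the Stern-Geary equation: Rp = ba*bc / (2.303*icorr*(ba+bc))
ba*bc = 0.095*0.104 = 0.00988
ba+bc = 0.199; 2.303*icorr*(ba+bc) = 2.303*7.78×10^-5*0.199 = 3.5655507×10^-5
Rp = 0.00988 / 3.5655507×10^-5 = 277.1 ohm*cm^2

277.1 ohm*cm^2


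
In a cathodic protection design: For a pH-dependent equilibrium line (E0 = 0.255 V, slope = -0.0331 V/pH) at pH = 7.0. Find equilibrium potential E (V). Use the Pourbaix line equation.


Apply the Pourbaix line equation: E = E0 + slope*pH
E = 0.255 + (-0.0331)*7.0 = 0.255 + (-0.2317) = 0.0233 V
Rounded to 4 decimal places: E = 0.0233 V

0.0233 V


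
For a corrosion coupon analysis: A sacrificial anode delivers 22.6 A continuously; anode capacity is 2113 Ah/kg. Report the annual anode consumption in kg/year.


Annual consumption = current * hours per year / capacity
Rate = 22.6 * 8760 / 2113 = 93.7 kg/year

93.7 kg/year


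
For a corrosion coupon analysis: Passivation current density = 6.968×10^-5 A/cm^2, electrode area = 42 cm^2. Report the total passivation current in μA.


I = i_pass * A, then convert A → μA (×10^6)
I = 6.968×10^-5 * 42 * 10^6 = 2926.56 μA

2926.56 μA


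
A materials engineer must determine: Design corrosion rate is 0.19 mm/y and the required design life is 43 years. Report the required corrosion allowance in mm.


Corrosion allowance = CR × design life
CA = 0.19 * 43 = 8.17 mm

8.17 mm


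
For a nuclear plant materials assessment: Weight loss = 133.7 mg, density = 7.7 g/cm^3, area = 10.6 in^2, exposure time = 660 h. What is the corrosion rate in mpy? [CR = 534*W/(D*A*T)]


Apply the mpy weight-loss relation: CR = 534 * W / (D * A * T)
Numerator: 534 * 133.7 = 71395.8
Denominator: 7.7 * 10.6 * 660 = 53869.2
CR = 71395.8 / 53869.2 = 1.325 mpy

1.325 mpy


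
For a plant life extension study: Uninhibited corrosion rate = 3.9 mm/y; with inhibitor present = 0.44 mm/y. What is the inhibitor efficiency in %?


Apply the inhibitor-efficiency definition: IE = (CR_blank − CR_inh)/CR_blank × 100
IE = (3.9 − 0.44) / 3.9 × 100
IE = 3.46 / 3.9 × 100 = 88.7 %

88.7 %


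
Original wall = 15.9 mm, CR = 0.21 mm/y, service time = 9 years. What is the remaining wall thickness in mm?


Remaining wall = original − CR × time
t = 15.9 − 0.21*9 = 15.9 − 1.89 = 14.01 mm

14.01 mm


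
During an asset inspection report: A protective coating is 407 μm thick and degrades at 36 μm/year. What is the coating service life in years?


Service life = thickness / degradation rate
Life = 407 / 36 = 11.3 years

11.3 years


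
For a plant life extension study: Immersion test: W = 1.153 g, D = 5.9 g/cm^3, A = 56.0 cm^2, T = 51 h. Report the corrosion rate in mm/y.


Apply the mm/y weight-loss relation: CR = 87600 * W / (D * A * T)
Numerator: 87600 * 1.153 = 101002.8
Denominator: 5.9 * 56.0 * 51 = 16850.4
CR = 101002.8 / 16850.4 = 5.9941 mm/y

5.9941 mm/y


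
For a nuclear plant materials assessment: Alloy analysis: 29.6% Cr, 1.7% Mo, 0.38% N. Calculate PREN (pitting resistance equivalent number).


Apply the PREN formula: PREN = Cr + 3.3*Mo + 16*N
PREN = 29.6 + 3.3*1.7 + 16*0.38
PREN = 29.6 + 5.61 + 6.08 = 41.29

41.29


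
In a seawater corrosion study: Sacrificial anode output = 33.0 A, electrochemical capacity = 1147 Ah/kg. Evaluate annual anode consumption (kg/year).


Annual consumption = current * hours per year / capacity
Rate = 33.0 * 8760 / 1147 = 252.0 kg/year

252.0 kg/year


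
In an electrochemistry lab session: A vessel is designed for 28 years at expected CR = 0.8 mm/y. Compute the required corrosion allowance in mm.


Corrosion allowance = CR × design life
CA = 0.8 * 28 = 22.4 mm

22.4 mm


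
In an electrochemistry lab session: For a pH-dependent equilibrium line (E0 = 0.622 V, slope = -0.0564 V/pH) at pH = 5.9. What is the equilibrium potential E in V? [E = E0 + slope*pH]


Apply the Pourbaix line equation: E = E0 + slope*pH
E = 0.622 + (-0.0564)*5.9 = 0.622 + (-0.33276) = 0.28924 V
Rounded to 4 decimal places: E = 0.2892 V

0.2892 V


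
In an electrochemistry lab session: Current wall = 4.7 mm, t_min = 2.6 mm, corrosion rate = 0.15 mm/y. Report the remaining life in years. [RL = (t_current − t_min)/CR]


Apply the remaining-life relation: RL = (t_current − t_min) / CR
RL = (4.7 − 2.6) / 0.15 = 2.1 / 0.15 = 14.0 years

14.0 years


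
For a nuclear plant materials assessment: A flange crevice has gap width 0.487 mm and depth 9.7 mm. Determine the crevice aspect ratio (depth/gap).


Aspect ratio = depth / gap
Ratio = 9.7 / 0.487 = 19.9

19.9
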